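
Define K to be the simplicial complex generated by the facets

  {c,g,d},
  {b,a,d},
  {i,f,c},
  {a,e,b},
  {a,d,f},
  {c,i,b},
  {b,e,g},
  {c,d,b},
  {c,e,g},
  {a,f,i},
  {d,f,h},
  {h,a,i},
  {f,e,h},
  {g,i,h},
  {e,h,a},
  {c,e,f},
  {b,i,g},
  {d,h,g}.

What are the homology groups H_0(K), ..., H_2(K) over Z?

Fix the vertex order a < b < c < d < e < f < g < h < i and write every simplex with vertices in increasing order. Then dim K = 2 and the simplices of K are:

  0-simplices (9): a, b, c, d, e, f, g, h, i
  1-simplices (27): ab, ad, ae, af, ah, ai, bc, bd, be, bg, bi, cd, ce, cf, cg, ci, df, dg, dh, ef, eg, eh, fh, fi, gh, gi, hi
  2-simplices (18): abd, abe, adf, aeh, afi, ahi, bcd, bci, beg, bgi, cdg, cef, ceg, cfi, dfh, dgh, efh, ghi

so the chain groups are C_0 ≅ Z^9, C_1 ≅ Z^27, C_2 ≅ Z^18.

The boundary map ∂_1: C_1 → C_0 maps an edge to its endpoints' difference, ∂[p,q] = q − p.
The 9×27 boundary matrix has rank 8 and Smith normal form diag(1,1,1,1,1,1,1,1).

Boundary ∂_2: C_2 → C_1 sends each 2-simplex [p,q,r] to [q,r] − [p,r] + [p,q]. For instance
  ∂efh = fh − eh + ef,
  ∂cfi = fi − ci + cf.
This gives a 27×18 integer matrix of rank 18; reducing to Smith normal form yields diagonal entries (1,1,1,1,1,1,1,1,1,1,1,1,1,1,1,1,1,2).

From H_k ≅ ker(∂_k) / im(∂_{k+1}) we obtain:

  H_0: rank C_0 − rank ∂_1 = 9 − 8 = 1, and the invariant factors of ∂_1 are all 1, so H_0 ≅ Z.
  H_1: rank ker ∂_1 − rank ∂_2 = (27 − 8) − 18 = 1, and ∂_2 has invariant factor 2 > 1, so H_1 ≅ Z ⊕ Z/2.
  H_2: rank ker ∂_2 − rank ∂_3 = (18 − 18) − 0 = 0, and there is no ∂_3, so H_2 ≅ 0.

As a check, the Euler characteristic is 9 − 27 + 18 = 0, which agrees with 1 − 1 + 0 = 0.

H_0 = Z,  H_1 = Z ⊕ Z/2,  H_2 = 0.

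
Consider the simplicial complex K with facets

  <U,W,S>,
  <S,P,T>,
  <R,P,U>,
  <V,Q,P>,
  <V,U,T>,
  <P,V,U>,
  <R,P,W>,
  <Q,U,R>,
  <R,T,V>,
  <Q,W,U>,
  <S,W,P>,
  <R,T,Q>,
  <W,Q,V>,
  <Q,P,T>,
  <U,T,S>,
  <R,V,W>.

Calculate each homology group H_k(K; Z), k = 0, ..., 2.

Fix the vertex order P < Q < R < S < T < U < V < W and write every simplex with vertices in increasing order. Then dim K = 2 and the simplices of K are:

  0-simplices (8): P, Q, R, S, T, U, V, W
  1-simplices (24): PQ, PR, PS, PT, PU, PV, PW, QR, QT, QU, QV, QW, RT, RU, RV, RW, ST, SU, SW, TU, TV, UV, UW, VW
  2-simplices (16): PQT, PQV, PRU, PRW, PST, PSW, PUV, QRT, QRU, QUW, QVW, RTV, RVW, STU, SUW, TUV

Hence C_0 ≅ Z^8, C_1 ≅ Z^24, C_2 ≅ Z^16.

The boundary map ∂_1: C_1 → C_0 sends each edge [p,q] (with p < q) to q − p. For instance
  ∂QU = U − Q.
The resulting 8×24 matrix has rank 7, and its Smith normal form has invariant factors (1,1,1,1,1,1,1).

The boundary map ∂_2: C_2 → C_1 sends each 2-simplex [p,q,r] to [q,r] − [p,r] + [p,q]. For instance
  ∂TUV = UV − TV + TU,
  ∂QVW = VW − QW + QV.
This gives a 24×16 integer matrix of rank 15; reducing to Smith normal form yields diagonal entries (1,1,1,1,1,1,1,1,1,1,1,1,1,1,1).

Now H_k = ker ∂_k / im ∂_{k+1}, so:

  H_0: rank C_0 − rank ∂_1 = 8 − 7 = 1, and the invariant factors of ∂_1 are all 1, so H_0 ≅ Z.
  H_1: rank ker ∂_1 − rank ∂_2 = (24 − 7) − 15 = 2, and the invariant factors of ∂_2 are all 1, so H_1 ≅ Z^2.
  H_2: rank ker ∂_2 − rank ∂_3 = (16 − 15) − 0 = 1, and there is no ∂_3, so H_2 ≅ Z.

(K is a triangulation of the torus T^2.)

H_0 = Z,  H_1 = Z^2,  H_2 = Z.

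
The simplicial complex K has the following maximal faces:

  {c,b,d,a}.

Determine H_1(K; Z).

H_1 = 0.

Order the vertices as a < b < c < d. Listing each simplex with vertices in this order, K has dimension 3 with simplices:

  0-simplices (4): a, b, c, d
  1-simplices (6): ab, ac, ad, bc, bd, cd
  2-simplices (4): abc, abd, acd, bcd
  3-simplices (1): abcd

giving chain groups C_0 ≅ Z^4, C_1 ≅ Z^6, C_2 ≅ Z^4, C_3 ≅ Z^1.

∂_1: C_1 → C_0 sends each edge [p,q] (with p < q) to q − p.
The 4×6 boundary matrix has rank 3 and Smith normal form diag(1,1,1).

The boundary map ∂_2: C_2 → C_1 maps a triangle to the signed sum of its edges. For instance
  ∂acd = cd − ad + ac,
  ∂abc = bc − ac + ab.
The 6×4 boundary matrix has rank 3 and Smith normal form diag(1,1,1).

The boundary map ∂_3: C_3 → C_2 sends each 3-simplex σ to the alternating sum Σ_i (−1)^i (σ with its i-th vertex removed). For instance
  ∂abcd = bcd − acd + abd − abc.
As a 4×1 matrix over Z this has rank 1, with invariant factors (1).

Reading off H_k = ker ∂_k / im ∂_{k+1}:

  H_1: rank ker ∂_1 − rank ∂_2 = (6 − 3) − 3 = 0, and the invariant factors of ∂_2 are all 1, so H_1 ≅ 0.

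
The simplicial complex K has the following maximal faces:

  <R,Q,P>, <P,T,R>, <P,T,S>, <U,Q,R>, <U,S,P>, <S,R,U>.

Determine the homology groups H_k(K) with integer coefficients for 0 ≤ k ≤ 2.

We work with the vertex ordering P < Q < R < S < T < U. The simplices of K, each written with vertices in increasing order, are:

  0-simplices (6): P, Q, R, S, T, U
  1-simplices (12): PQ, PR, PS, PT, PU, QR, QU, RS, RT, RU, ST, SU
  2-simplices (6): PQR, PRT, PST, PSU, QRU, RSU

Hence C_0 ≅ Z^6, C_1 ≅ Z^12, C_2 ≅ Z^6.

∂_1: C_1 → C_0 maps an edge to its endpoints' difference, ∂[p,q] = q − p. For instance
  ∂RU = U − R.
As a 6×12 matrix over Z this has rank 5, with invariant factors (1,1,1,1,1).

∂_2: C_2 → C_1 maps a triangle to the signed sum of its edges. For instance
  ∂PRT = RT − PT + PR,
  ∂RSU = SU − RU + RS.
The resulting 12×6 matrix has rank 6, and its Smith normal form has invariant factors (1,1,1,1,1,1).

Reading off H_k = ker ∂_k / im ∂_{k+1}:

  H_0: rank C_0 − rank ∂_1 = 6 − 5 = 1, and the invariant factors of ∂_1 are all 1, so H_0 ≅ Z.
  H_1: rank ker ∂_1 − rank ∂_2 = (12 − 5) − 6 = 1, and the invariant factors of ∂_2 are all 1, so H_1 ≅ Z.
  H_2: rank ker ∂_2 − rank ∂_3 = (6 − 6) − 0 = 0, and there is no ∂_3, so H_2 ≅ 0.

H_0 = Z,  H_1 = Z,  H_2 = 0.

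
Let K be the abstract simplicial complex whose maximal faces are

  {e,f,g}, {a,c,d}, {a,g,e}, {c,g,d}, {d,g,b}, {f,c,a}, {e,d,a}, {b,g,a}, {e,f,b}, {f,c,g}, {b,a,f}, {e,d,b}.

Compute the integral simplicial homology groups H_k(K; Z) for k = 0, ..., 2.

H_0 = Z,  H_1 = Z_2,  H_2 = 0.

Take the total order a < b < c < d < e < f < g on the vertex set. Then K (dimension 2) consists of the simplices:

  0-simplices (7): a, b, c, d, e, f, g
  1-simplices (18): ab, ac, ad, ae, af, ag, bd, be, bf, bg, cd, cf, cg, de, dg, ef, eg, fg
  2-simplices (12): abf, abg, acd, acf, ade, aeg, bde, bdg, bef, cdg, cfg, efg

giving chain groups C_0 ≅ Z^7, C_1 ≅ Z^18, C_2 ≅ Z^12.

Boundary ∂_1: C_1 → C_0 maps an edge to its endpoints' difference, ∂[p,q] = q − p. For instance
  ∂ad = d − a.
This gives a 7×18 integer matrix of rank 6; reducing to Smith normal form yields diagonal entries (1,1,1,1,1,1).

Boundary ∂_2: C_2 → C_1 maps a triangle to the signed sum of its edges. For instance
  ∂cdg = dg − cg + cd,
  ∂aeg = eg − ag + ae.
This gives a 18×12 integer matrix of rank 12; reducing to Smith normal form yields diagonal entries (1,1,1,1,1,1,1,1,1,1,1,2).

Computing H_k = (kernel of ∂_k) / (image of ∂_{k+1}):

  H_0: rank C_0 − rank ∂_1 = 7 − 6 = 1, and the invariant factors of ∂_1 are all 1, so H_0 = Z.
  H_1: rank ker ∂_1 − rank ∂_2 = (18 − 6) − 12 = 0, and ∂_2 has invariant factor 2 > 1, so H_1 = Z_2.
  H_2: rank ker ∂_2 − rank ∂_3 = (12 − 12) − 0 = 0, and there is no ∂_3, so H_2 = 0.

As a check, the Euler characteristic is 7 − 18 + 12 = 1, which agrees with 1 − 0 + 0 = 1.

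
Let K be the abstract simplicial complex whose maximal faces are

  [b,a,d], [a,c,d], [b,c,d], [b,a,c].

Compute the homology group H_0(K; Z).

H_0 ≅ Z.

We work with the vertex ordering a < b < c < d. The simplices of K, each written with vertices in increasing order, are:

  0-simplices (4): a, b, c, d
  1-simplices (6): ab, ac, ad, bc, bd, cd
  2-simplices (4): abc, abd, acd, bcd

giving chain groups C_0 ≅ Z^4, C_1 ≅ Z^6, C_2 ≅ Z^4.

The boundary map ∂_1: C_1 → C_0 sends each edge [p,q] (with p < q) to q − p. For instance
  ∂cd = d − c.
The 4×6 boundary matrix has rank 3 and Smith normal form diag(1,1,1).

The boundary map ∂_2: C_2 → C_1 maps a triangle to the signed sum of its edges. For instance
  ∂abd = bd − ad + ab,
  ∂abc = bc − ac + ab.
As a 6×4 matrix over Z this has rank 3, with invariant factors (1,1,1).

Computing H_k = (kernel of ∂_k) / (image of ∂_{k+1}):

  H_0: rank C_0 − rank ∂_1 = 4 − 3 = 1, and the invariant factors of ∂_1 are all 1, so H_0 ≅ Z.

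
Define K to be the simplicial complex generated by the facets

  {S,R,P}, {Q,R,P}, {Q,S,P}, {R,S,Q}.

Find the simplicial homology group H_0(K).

H_0 ≅ Z.

Order the vertices as P < Q < R < S. Listing each simplex with vertices in this order, K has dimension 2 with simplices:

  0-simplices (4): P, Q, R, S
  1-simplices (6): PQ, PR, PS, QR, QS, RS
  2-simplices (4): PQR, PQS, PRS, QRS

so the chain groups are C_0 ≅ Z^4, C_1 ≅ Z^6, C_2 ≅ Z^4.

Boundary ∂_1: C_1 → C_0 maps an edge to its endpoints' difference, ∂[p,q] = q − p.
This gives a 4×6 integer matrix of rank 3; reducing to Smith normal form yields diagonal entries (1,1,1).

Boundary ∂_2: C_2 → C_1 maps a triangle to the signed sum of its edges. For instance
  ∂QRS = RS − QS + QR,
  ∂PQS = QS − PS + PQ.
This gives a 6×4 integer matrix of rank 3; reducing to Smith normal form yields diagonal entries (1,1,1).

Now H_k = ker ∂_k / im ∂_{k+1}, so:

  H_0: rank C_0 − rank ∂_1 = 4 − 3 = 1, and the invariant factors of ∂_1 are all 1, so H_0 = Z.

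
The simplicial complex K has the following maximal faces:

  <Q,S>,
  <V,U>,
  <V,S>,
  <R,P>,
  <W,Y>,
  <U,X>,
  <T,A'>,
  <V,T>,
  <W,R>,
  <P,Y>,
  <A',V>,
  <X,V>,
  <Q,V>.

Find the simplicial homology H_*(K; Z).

H_0 ≅ Z^2,  H_1 ≅ Z^4.

We work with the vertex ordering P < Q < R < S < T < U < V < W < X < Y < A'. The simplices of K, each written with vertices in increasing order, are:

  0-simplices (11): [P], [Q], [R], [S], [T], [U], [V], [W], [X], [Y], [A']
  1-simplices (13): [P,R], [P,Y], [Q,S], [Q,V], [R,W], [S,V], [T,V], [T,A'], [U,V], [U,X], [V,X], [V,A'], [W,Y]

so the chain groups are C_0 ≅ Z^11, C_1 ≅ Z^13.

Boundary ∂_1: C_1 → C_0 is given by ∂[p,q] = [q] − [p]. For instance
  ∂[T,V] = [V] − [T].
The 11×13 boundary matrix has rank 9 and Smith normal form diag(1,1,1,1,1,1,1,1,1).

Computing H_k = (kernel of ∂_k) / (image of ∂_{k+1}):

  H_0: rank C_0 − rank ∂_1 = 11 − 9 = 2, and the invariant factors of ∂_1 are all 1, so H_0 ≅ Z^2.
  H_1: rank ker ∂_1 − rank ∂_2 = (13 − 9) − 0 = 4, and there is no ∂_2, so H_1 ≅ Z^4.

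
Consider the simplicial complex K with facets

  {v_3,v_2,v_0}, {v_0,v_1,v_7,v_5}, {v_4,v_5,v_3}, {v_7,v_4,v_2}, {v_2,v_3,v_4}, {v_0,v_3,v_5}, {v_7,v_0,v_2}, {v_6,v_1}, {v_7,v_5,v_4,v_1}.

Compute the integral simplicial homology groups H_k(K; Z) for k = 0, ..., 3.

Order the vertices as v_0 < v_1 < v_2 < v_3 < v_4 < v_5 < v_6 < v_7. Listing each simplex with vertices in this order, K has dimension 3 with simplices:

  0-simplices (8): [v_0], [v_1], [v_2], [v_3], [v_4], [v_5], [v_6], [v_7]
  1-simplices (17): (17 of them)
  2-simplices (13): (13 of them)
  3-simplices (2): [v_0,v_1,v_5,v_7], [v_1,v_4,v_5,v_7]

giving chain groups C_0 ≅ Z^8, C_1 ≅ Z^17, C_2 ≅ Z^13, C_3 ≅ Z^2.

The boundary map ∂_1: C_1 → C_0 is given by ∂[p,q] = [q] − [p]. For instance
  ∂[v_0,v_7] = [v_7] − [v_0].
As a 8×17 matrix over Z this has rank 7, with invariant factors (1,1,1,1,1,1,1).

∂_2: C_2 → C_1 sends each 2-simplex [p,q,r] to [q,r] − [p,r] + [p,q]. For instance
  ∂[v_0,v_3,v_5] = [v_3,v_5] − [v_0,v_5] + [v_0,v_3],
  ∂[v_1,v_5,v_7] = [v_5,v_7] − [v_1,v_7] + [v_1,v_5].
The resulting 17×13 matrix has rank 10, and its Smith normal form has invariant factors (1,1,1,1,1,1,1,1,1,1).

The boundary map ∂_3: C_3 → C_2 sends each 3-simplex σ to the alternating sum Σ_i (−1)^i (σ with its i-th vertex removed). For instance
  ∂[v_0,v_1,v_5,v_7] = [v_1,v_5,v_7] − [v_0,v_5,v_7] + [v_0,v_1,v_7] − [v_0,v_1,v_5],
  ∂[v_1,v_4,v_5,v_7] = [v_4,v_5,v_7] − [v_1,v_5,v_7] + [v_1,v_4,v_7] − [v_1,v_4,v_5].
The 13×2 boundary matrix has rank 2 and Smith normal form diag(1,1).

Reading off H_k = ker ∂_k / im ∂_{k+1}:

  H_0: rank C_0 − rank ∂_1 = 8 − 7 = 1, and the invariant factors of ∂_1 are all 1, so H_0 = Z.
  H_1: rank ker ∂_1 − rank ∂_2 = (17 − 7) − 10 = 0, and the invariant factors of ∂_2 are all 1, so H_1 = 0.
  H_2: rank ker ∂_2 − rank ∂_3 = (13 − 10) − 2 = 1, and the invariant factors of ∂_3 are all 1, so H_2 = Z.
  H_3: rank ker ∂_3 − rank ∂_4 = (2 − 2) − 0 = 0, and there is no ∂_4, so H_3 = 0.

H_0 = Z,  H_1 = 0,  H_2 = Z,  H_3 = 0.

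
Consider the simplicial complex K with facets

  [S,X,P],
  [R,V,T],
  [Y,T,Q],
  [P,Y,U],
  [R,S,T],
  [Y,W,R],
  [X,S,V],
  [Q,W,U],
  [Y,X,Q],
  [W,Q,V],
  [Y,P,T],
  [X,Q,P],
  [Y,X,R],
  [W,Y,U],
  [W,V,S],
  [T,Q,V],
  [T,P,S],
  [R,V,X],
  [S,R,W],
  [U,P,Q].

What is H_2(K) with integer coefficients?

H_2 = 0.

K has 10 vertices, 30 edges, 20 triangles.
rank ∂_2 = 20, rank ∂_3 = 0 ⇒ b_2 = 20 − 20 − 0 = 0. So H_2 = 0.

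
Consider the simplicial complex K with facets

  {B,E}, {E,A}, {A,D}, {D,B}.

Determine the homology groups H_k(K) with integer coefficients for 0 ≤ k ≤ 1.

H_0 ≅ Z,  H_1 ≅ Z.

Fix the vertex order A < B < D < E and write every simplex with vertices in increasing order. Then dim K = 1 and the simplices of K are:

  0-simplices (4): A, B, D, E
  1-simplices (4): AD, AE, BD, BE

Hence C_0 ≅ Z^4, C_1 ≅ Z^4.

The boundary map ∂_1: C_1 → C_0 maps an edge to its endpoints' difference, ∂[p,q] = q − p.
As a 4×4 matrix over Z this has rank 3, with invariant factors (1,1,1).

Now H_k = ker ∂_k / im ∂_{k+1}, so:

  H_0: rank C_0 − rank ∂_1 = 4 − 3 = 1, and the invariant factors of ∂_1 are all 1, so H_0 ≅ Z.
  H_1: rank ker ∂_1 − rank ∂_2 = (4 − 3) − 0 = 1, and there is no ∂_2, so H_1 ≅ Z.

As a check, the Euler characteristic is 4 − 4 = 0, which agrees with 1 − 1 = 0.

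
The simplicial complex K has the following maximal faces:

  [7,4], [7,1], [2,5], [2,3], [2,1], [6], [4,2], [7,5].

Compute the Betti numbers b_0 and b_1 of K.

b_0 = 2, b_1 = 2.

We work with the vertex ordering 1 < 2 < 3 < 4 < 5 < 6 < 7. The simplices of K, each written with vertices in increasing order, are:

  0-simplices (7): [1], [2], [3], [4], [5], [6], [7]
  1-simplices (7): [1,2], [1,7], [2,3], [2,4], [2,5], [4,7], [5,7]

giving chain groups C_0 ≅ Z^7, C_1 ≅ Z^7.

The boundary map ∂_1: C_1 → C_0 is given by ∂[p,q] = [q] − [p]. For instance
  ∂[2,3] = [3] − [2].
As a 7×7 matrix over Z this has rank 5, with invariant factors (1,1,1,1,1).

From H_k ≅ ker(∂_k) / im(∂_{k+1}) we obtain:

  H_0: rank C_0 − rank ∂_1 = 7 − 5 = 2, and the invariant factors of ∂_1 are all 1, so H_0 = Z^2.
  H_1: rank ker ∂_1 − rank ∂_2 = (7 − 5) − 0 = 2, and there is no ∂_2, so H_1 = Z^2.

Hence the Betti numbers are b_0 = 2, b_1 = 2.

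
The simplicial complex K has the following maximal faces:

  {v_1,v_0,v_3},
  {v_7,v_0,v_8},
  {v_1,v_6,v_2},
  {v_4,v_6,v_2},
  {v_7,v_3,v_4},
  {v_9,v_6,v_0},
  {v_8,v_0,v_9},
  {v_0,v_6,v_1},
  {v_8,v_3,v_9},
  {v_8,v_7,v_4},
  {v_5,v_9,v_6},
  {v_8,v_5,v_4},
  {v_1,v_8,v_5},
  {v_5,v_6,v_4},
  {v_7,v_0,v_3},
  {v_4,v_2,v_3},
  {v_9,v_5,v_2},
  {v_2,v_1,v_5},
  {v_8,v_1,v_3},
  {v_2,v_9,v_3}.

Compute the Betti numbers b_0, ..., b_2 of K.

We work with the vertex ordering v_0 < v_1 < v_2 < v_3 < v_4 < v_5 < v_6 < v_7 < v_8 < v_9. The simplices of K, each written with vertices in increasing order, are:

  0-simplices (10): [v_0], [v_1], [v_2], [v_3], [v_4], [v_5], [v_6], [v_7], [v_8], [v_9]
  1-simplices (30): (30 of them)
  2-simplices (20): (20 of them)

Hence C_0 ≅ Z^10, C_1 ≅ Z^30, C_2 ≅ Z^20.

∂_1: C_1 → C_0 maps an edge to its endpoints' difference, ∂[p,q] = q − p. For instance
  ∂[v_1,v_3] = [v_3] − [v_1].
This gives a 10×30 integer matrix of rank 9; reducing to Smith normal form yields diagonal entries (1,1,1,1,1,1,1,1,1).

∂_2: C_2 → C_1 acts by ∂[p,q,r] = [q,r] − [p,r] + [p,q]. For instance
  ∂[v_0,v_1,v_6] = [v_1,v_6] − [v_0,v_6] + [v_0,v_1],
  ∂[v_5,v_6,v_9] = [v_6,v_9] − [v_5,v_9] + [v_5,v_6].
The 30×20 boundary matrix has rank 20 and Smith normal form diag(1,1,1,1,1,1,1,1,1,1,1,1,1,1,1,1,1,1,1,2).

From H_k ≅ ker(∂_k) / im(∂_{k+1}) we obtain:

  H_0: rank C_0 − rank ∂_1 = 10 − 9 = 1, and the invariant factors of ∂_1 are all 1, so H_0 ≅ Z.
  H_1: rank ker ∂_1 − rank ∂_2 = (30 − 9) − 20 = 1, and ∂_2 has invariant factor 2 > 1, so H_1 ≅ Z ⊕ Z/2.
  H_2: rank ker ∂_2 − rank ∂_3 = (20 − 20) − 0 = 0, and there is no ∂_3, so H_2 ≅ 0.

As a check, the Euler characteristic is 10 − 30 + 20 = 0, which agrees with 1 − 1 + 0 = 0.

Hence the Betti numbers are b_0 = 1, b_1 = 1, b_2 = 0.

b_0 = 1, b_1 = 1, b_2 = 0.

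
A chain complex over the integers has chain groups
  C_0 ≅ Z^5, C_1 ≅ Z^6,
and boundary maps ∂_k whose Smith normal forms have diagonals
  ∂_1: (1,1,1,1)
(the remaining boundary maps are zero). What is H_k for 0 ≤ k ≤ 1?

H_0 ≅ Z,  H_1 ≅ Z^2.

H_0: b_0 = 5 − 0 − 4 = 1; torsion from ∂_1 factors > 1: none. So H_0 ≅ Z.
H_1: b_1 = 6 − 4 − 0 = 2; torsion from ∂_2 factors > 1: none. So H_1 ≅ Z^2.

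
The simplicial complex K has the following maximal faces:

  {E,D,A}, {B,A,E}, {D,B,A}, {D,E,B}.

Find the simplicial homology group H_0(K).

H_0 ≅ Z.

Take the total order A < B < D < E on the vertex set. Then K (dimension 2) consists of the simplices:

  0-simplices (4): A, B, D, E
  1-simplices (6): AB, AD, AE, BD, BE, DE
  2-simplices (4): ABD, ABE, ADE, BDE

Hence C_0 ≅ Z^4, C_1 ≅ Z^6, C_2 ≅ Z^4.

∂_1: C_1 → C_0 is given by ∂[p,q] = [q] − [p]. For instance
  ∂BE = E − B.
As a 4×6 matrix over Z this has rank 3, with invariant factors (1,1,1).

The boundary map ∂_2: C_2 → C_1 acts by ∂[p,q,r] = [q,r] − [p,r] + [p,q]. For instance
  ∂ABE = BE − AE + AB,
  ∂BDE = DE − BE + BD.
This gives a 6×4 integer matrix of rank 3; reducing to Smith normal form yields diagonal entries (1,1,1).

Now H_k = ker ∂_k / im ∂_{k+1}, so:

  H_0: rank C_0 − rank ∂_1 = 4 − 3 = 1, and the invariant factors of ∂_1 are all 1, so H_0 = Z.

(K is a triangulation of the 2-sphere S^2.)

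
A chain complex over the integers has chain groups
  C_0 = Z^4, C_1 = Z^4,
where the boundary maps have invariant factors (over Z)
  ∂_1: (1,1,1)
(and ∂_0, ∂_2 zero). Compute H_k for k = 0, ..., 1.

H_0 = Z,  H_1 = Z.

H_0: b_0 = 4 − 0 − 3 = 1; torsion from ∂_1 factors > 1: none. So H_0 = Z.
H_1: b_1 = 4 − 3 − 0 = 1; torsion from ∂_2 factors > 1: none. So H_1 = Z.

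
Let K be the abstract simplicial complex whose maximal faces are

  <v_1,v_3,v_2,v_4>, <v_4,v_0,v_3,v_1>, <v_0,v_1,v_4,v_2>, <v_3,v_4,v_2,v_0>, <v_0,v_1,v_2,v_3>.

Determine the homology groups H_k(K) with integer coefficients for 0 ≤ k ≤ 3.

H_0 ≅ Z,  H_1 = 0,  H_2 = 0,  H_3 ≅ Z.

We work with the vertex ordering v_0 < v_1 < v_2 < v_3 < v_4. The simplices of K, each written with vertices in increasing order, are:

  0-simplices (5): [v_0], [v_1], [v_2], [v_3], [v_4]
  1-simplices (10): [v_0,v_1], [v_0,v_2], [v_0,v_3], [v_0,v_4], [v_1,v_2], [v_1,v_3], [v_1,v_4], [v_2,v_3], [v_2,v_4], [v_3,v_4]
  2-simplices (10): [v_0,v_1,v_2], [v_0,v_1,v_3], [v_0,v_1,v_4], [v_0,v_2,v_3], [v_0,v_2,v_4], [v_0,v_3,v_4], [v_1,v_2,v_3], [v_1,v_2,v_4], [v_1,v_3,v_4], [v_2,v_3,v_4]
  3-simplices (5): [v_0,v_1,v_2,v_3], [v_0,v_1,v_2,v_4], [v_0,v_1,v_3,v_4], [v_0,v_2,v_3,v_4], [v_1,v_2,v_3,v_4]

so the chain groups are C_0 ≅ Z^5, C_1 ≅ Z^10, C_2 ≅ Z^10, C_3 ≅ Z^5.

The boundary map ∂_1: C_1 → C_0 sends each edge [p,q] (with p < q) to q − p.
The resulting 5×10 matrix has rank 4, and its Smith normal form has invariant factors (1,1,1,1).

∂_2: C_2 → C_1 maps a triangle to the signed sum of its edges. For instance
  ∂[v_1,v_2,v_4] = [v_2,v_4] − [v_1,v_4] + [v_1,v_2],
  ∂[v_0,v_2,v_3] = [v_2,v_3] − [v_0,v_3] + [v_0,v_2].
The 10×10 boundary matrix has rank 6 and Smith normal form diag(1,1,1,1,1,1).

∂_3: C_3 → C_2 sends each 3-simplex σ to the alternating sum Σ_i (−1)^i (σ with its i-th vertex removed). For instance
  ∂[v_0,v_2,v_3,v_4] = [v_2,v_3,v_4] − [v_0,v_3,v_4] + [v_0,v_2,v_4] − [v_0,v_2,v_3],
  ∂[v_1,v_2,v_3,v_4] = [v_2,v_3,v_4] − [v_1,v_3,v_4] + [v_1,v_2,v_4] − [v_1,v_2,v_3].
The resulting 10×5 matrix has rank 4, and its Smith normal form has invariant factors (1,1,1,1).

Now H_k = ker ∂_k / im ∂_{k+1}, so:

  H_0: rank C_0 − rank ∂_1 = 5 − 4 = 1, and the invariant factors of ∂_1 are all 1, so H_0 = Z.
  H_1: rank ker ∂_1 − rank ∂_2 = (10 − 4) − 6 = 0, and the invariant factors of ∂_2 are all 1, so H_1 = 0.
  H_2: rank ker ∂_2 − rank ∂_3 = (10 − 6) − 4 = 0, and the invariant factors of ∂_3 are all 1, so H_2 = 0.
  H_3: rank ker ∂_3 − rank ∂_4 = (5 − 4) − 0 = 1, and there is no ∂_4, so H_3 = Z.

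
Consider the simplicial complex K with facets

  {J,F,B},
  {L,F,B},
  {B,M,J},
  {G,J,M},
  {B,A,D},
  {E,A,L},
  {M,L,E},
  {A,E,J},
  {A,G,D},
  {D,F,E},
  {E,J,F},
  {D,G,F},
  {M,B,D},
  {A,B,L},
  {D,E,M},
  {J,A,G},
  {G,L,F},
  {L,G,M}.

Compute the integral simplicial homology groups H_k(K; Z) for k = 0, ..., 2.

H_0 = Z,  H_1 = Z^2,  H_2 = Z.

Take the total order A < B < D < E < F < G < J < L < M on the vertex set. Then K (dimension 2) consists of the simplices:

  0-simplices (9): A, B, D, E, F, G, J, L, M
  1-simplices (27): AB, AD, AE, AG, AJ, AL, BD, BF, BJ, BL, BM, DE, DF, DG, DM, EF, EJ, EL, EM, FG, FJ, FL, GJ, GL, GM, JM, LM
  2-simplices (18): ABD, ABL, ADG, AEJ, AEL, AGJ, BDM, BFJ, BFL, BJM, DEF, DEM, DFG, EFJ, ELM, FGL, GJM, GLM

so the chain groups are C_0 ≅ Z^9, C_1 ≅ Z^27, C_2 ≅ Z^18.

The boundary map ∂_1: C_1 → C_0 is given by ∂[p,q] = [q] − [p]. For instance
  ∂AG = G − A.
As a 9×27 matrix over Z this has rank 8, with invariant factors (1,1,1,1,1,1,1,1).

The boundary map ∂_2: C_2 → C_1 acts by ∂[p,q,r] = [q,r] − [p,r] + [p,q]. For instance
  ∂BFL = FL − BL + BF,
  ∂GLM = LM − GM + GL.
The 27×18 boundary matrix has rank 17 and Smith normal form diag(1,1,1,1,1,1,1,1,1,1,1,1,1,1,1,1,1).

From H_k ≅ ker(∂_k) / im(∂_{k+1}) we obtain:

  H_0: rank C_0 − rank ∂_1 = 9 − 8 = 1, and the invariant factors of ∂_1 are all 1, so H_0 = Z.
  H_1: rank ker ∂_1 − rank ∂_2 = (27 − 8) − 17 = 2, and the invariant factors of ∂_2 are all 1, so H_1 = Z^2.
  H_2: rank ker ∂_2 − rank ∂_3 = (18 − 17) − 0 = 1, and there is no ∂_3, so H_2 = Z.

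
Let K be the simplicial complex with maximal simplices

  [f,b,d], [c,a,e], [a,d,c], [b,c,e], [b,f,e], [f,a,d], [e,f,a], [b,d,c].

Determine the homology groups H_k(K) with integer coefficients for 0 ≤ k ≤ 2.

H_0 = Z,  H_1 = 0,  H_2 = Z.

K has 6 vertices, 12 edges, 8 triangles.
rank ∂_0 = 0, rank ∂_1 = 5 ⇒ b_0 = 6 − 0 − 5 = 1; all invariant factors of ∂_1 are 1 so no torsion. So H_0 ≅ Z.
rank ∂_1 = 5, rank ∂_2 = 7 ⇒ b_1 = 12 − 5 − 7 = 0; all invariant factors of ∂_2 are 1 so no torsion. So H_1 ≅ 0.
rank ∂_2 = 7, rank ∂_3 = 0 ⇒ b_2 = 8 − 7 − 0 = 1. So H_2 ≅ Z.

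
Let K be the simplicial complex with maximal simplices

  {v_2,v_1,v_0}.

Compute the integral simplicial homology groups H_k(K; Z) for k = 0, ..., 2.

H_0 = Z,  H_1 = 0,  H_2 = 0.

Fix the vertex order v_0 < v_1 < v_2 and write every simplex with vertices in increasing order. Then dim K = 2 and the simplices of K are:

  0-simplices (3): [v_0], [v_1], [v_2]
  1-simplices (3): [v_0,v_1], [v_0,v_2], [v_1,v_2]
  2-simplices (1): [v_0,v_1,v_2]

Hence C_0 ≅ Z^3, C_1 ≅ Z^3, C_2 ≅ Z^1.

∂_1: C_1 → C_0 is given by ∂[p,q] = [q] − [p]. For instance
  ∂[v_1,v_2] = [v_2] − [v_1].
This gives a 3×3 integer matrix of rank 2; reducing to Smith normal form yields diagonal entries (1,1).

The boundary map ∂_2: C_2 → C_1 sends each 2-simplex [p,q,r] to [q,r] − [p,r] + [p,q]. For instance
  ∂[v_0,v_1,v_2] = [v_1,v_2] − [v_0,v_2] + [v_0,v_1].
This gives a 3×1 integer matrix of rank 1; reducing to Smith normal form yields diagonal entries (1).

Computing H_k = (kernel of ∂_k) / (image of ∂_{k+1}):

  H_0: rank C_0 − rank ∂_1 = 3 − 2 = 1, and the invariant factors of ∂_1 are all 1, so H_0 = Z.
  H_1: rank ker ∂_1 − rank ∂_2 = (3 − 2) − 1 = 0, and the invariant factors of ∂_2 are all 1, so H_1 = 0.
  H_2: rank ker ∂_2 − rank ∂_3 = (1 − 1) − 0 = 0, and there is no ∂_3, so H_2 = 0.

As a check, the Euler characteristic is 3 − 3 + 1 = 1, which agrees with 1 − 0 + 0 = 1.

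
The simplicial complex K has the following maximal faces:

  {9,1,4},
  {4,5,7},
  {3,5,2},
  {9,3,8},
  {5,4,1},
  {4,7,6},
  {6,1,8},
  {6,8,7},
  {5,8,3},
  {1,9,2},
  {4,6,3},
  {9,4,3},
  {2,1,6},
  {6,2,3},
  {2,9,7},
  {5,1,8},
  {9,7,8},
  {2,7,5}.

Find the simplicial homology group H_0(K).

H_0 ≅ Z.

Order the vertices as 1 < 2 < 3 < 4 < 5 < 6 < 7 < 8 < 9. Listing each simplex with vertices in this order, K has dimension 2 with simplices:

  0-simplices (9): [1], [2], [3], [4], [5], [6], [7], [8], [9]
  1-simplices (27): (27 of them)
  2-simplices (18): [1,2,6], [1,2,9], [1,4,5], [1,4,9], [1,5,8], [1,6,8], [2,3,5], [2,3,6], [2,5,7], [2,7,9], [3,4,6], [3,4,9], [3,5,8], [3,8,9], [4,5,7], [4,6,7], [6,7,8], [7,8,9]

Hence C_0 ≅ Z^9, C_1 ≅ Z^27, C_2 ≅ Z^18.

The boundary map ∂_1: C_1 → C_0 is given by ∂[p,q] = [q] − [p]. For instance
  ∂[1,5] = [5] − [1].
The resulting 9×27 matrix has rank 8, and its Smith normal form has invariant factors (1,1,1,1,1,1,1,1).

The boundary map ∂_2: C_2 → C_1 maps a triangle to the signed sum of its edges. For instance
  ∂[1,2,6] = [2,6] − [1,6] + [1,2],
  ∂[7,8,9] = [8,9] − [7,9] + [7,8].
The resulting 27×18 matrix has rank 17, and its Smith normal form has invariant factors (1,1,1,1,1,1,1,1,1,1,1,1,1,1,1,1,1).

Now H_k = ker ∂_k / im ∂_{k+1}, so:

  H_0: rank C_0 − rank ∂_1 = 9 − 8 = 1, and the invariant factors of ∂_1 are all 1, so H_0 = Z.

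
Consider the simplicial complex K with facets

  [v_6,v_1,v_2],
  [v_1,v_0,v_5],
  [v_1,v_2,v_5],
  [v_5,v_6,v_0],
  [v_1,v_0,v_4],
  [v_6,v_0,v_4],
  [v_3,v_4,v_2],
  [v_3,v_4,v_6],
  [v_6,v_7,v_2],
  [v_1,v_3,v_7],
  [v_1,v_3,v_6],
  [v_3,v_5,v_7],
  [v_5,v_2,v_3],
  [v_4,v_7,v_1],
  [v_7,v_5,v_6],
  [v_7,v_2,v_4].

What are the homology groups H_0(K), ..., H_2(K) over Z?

H_0 = Z,  H_1 = Z^2,  H_2 = Z.

K has 8 vertices, 24 edges, 16 triangles.
rank ∂_0 = 0, rank ∂_1 = 7 ⇒ b_0 = 8 − 0 − 7 = 1; all invariant factors of ∂_1 are 1 so no torsion. So H_0 ≅ Z.
rank ∂_1 = 7, rank ∂_2 = 15 ⇒ b_1 = 24 − 7 − 15 = 2; all invariant factors of ∂_2 are 1 so no torsion. So H_1 ≅ Z^2.
rank ∂_2 = 15, rank ∂_3 = 0 ⇒ b_2 = 16 − 15 − 0 = 1. So H_2 ≅ Z.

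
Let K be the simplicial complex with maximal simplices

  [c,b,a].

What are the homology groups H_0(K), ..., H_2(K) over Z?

Fix the vertex order a < b < c and write every simplex with vertices in increasing order. Then dim K = 2 and the simplices of K are:

  0-simplices (3): a, b, c
  1-simplices (3): ab, ac, bc
  2-simplices (1): abc

so the chain groups are C_0 ≅ Z^3, C_1 ≅ Z^3, C_2 ≅ Z^1.

∂_1: C_1 → C_0 sends each edge [p,q] (with p < q) to q − p. For instance
  ∂ab = b − a.
The 3×3 boundary matrix has rank 2 and Smith normal form diag(1,1).

∂_2: C_2 → C_1 acts by ∂[p,q,r] = [q,r] − [p,r] + [p,q]. For instance
  ∂abc = bc − ac + ab.
As a 3×1 matrix over Z this has rank 1, with invariant factors (1).

Reading off H_k = ker ∂_k / im ∂_{k+1}:

  H_0: rank C_0 − rank ∂_1 = 3 − 2 = 1, and the invariant factors of ∂_1 are all 1, so H_0 = Z.
  H_1: rank ker ∂_1 − rank ∂_2 = (3 − 2) − 1 = 0, and the invariant factors of ∂_2 are all 1, so H_1 = 0.
  H_2: rank ker ∂_2 − rank ∂_3 = (1 − 1) − 0 = 0, and there is no ∂_3, so H_2 = 0.

(K is a triangulation of the 2-simplex.)

H_0 ≅ Z,  H_1 = 0,  H_2 = 0.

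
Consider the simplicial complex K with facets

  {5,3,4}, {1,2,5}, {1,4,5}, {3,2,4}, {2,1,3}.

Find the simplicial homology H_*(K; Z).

K has 5 vertices, 10 edges, 5 triangles.
rank ∂_0 = 0, rank ∂_1 = 4 ⇒ b_0 = 5 − 0 − 4 = 1; all invariant factors of ∂_1 are 1 so no torsion. So H_0 ≅ Z.
rank ∂_1 = 4, rank ∂_2 = 5 ⇒ b_1 = 10 − 4 − 5 = 1; all invariant factors of ∂_2 are 1 so no torsion. So H_1 ≅ Z.
rank ∂_2 = 5, rank ∂_3 = 0 ⇒ b_2 = 5 − 5 − 0 = 0. So H_2 ≅ 0.

H_0 = Z,  H_1 = Z,  H_2 = 0.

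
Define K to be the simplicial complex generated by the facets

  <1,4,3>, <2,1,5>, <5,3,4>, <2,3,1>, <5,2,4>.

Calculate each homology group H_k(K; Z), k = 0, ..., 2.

Order the vertices as 1 < 2 < 3 < 4 < 5. Listing each simplex with vertices in this order, K has dimension 2 with simplices:

  0-simplices (5): [1], [2], [3], [4], [5]
  1-simplices (10): [1,2], [1,3], [1,4], [1,5], [2,3], [2,4], [2,5], [3,4], [3,5], [4,5]
  2-simplices (5): [1,2,3], [1,2,5], [1,3,4], [2,4,5], [3,4,5]

Hence C_0 ≅ Z^5, C_1 ≅ Z^10, C_2 ≅ Z^5.

∂_1: C_1 → C_0 maps an edge to its endpoints' difference, ∂[p,q] = q − p. For instance
  ∂[1,2] = [2] − [1].
The resulting 5×10 matrix has rank 4, and its Smith normal form has invariant factors (1,1,1,1).

Boundary ∂_2: C_2 → C_1 maps a triangle to the signed sum of its edges. For instance
  ∂[3,4,5] = [4,5] − [3,5] + [3,4],
  ∂[1,2,5] = [2,5] − [1,5] + [1,2].
As a 10×5 matrix over Z this has rank 5, with invariant factors (1,1,1,1,1).

Computing H_k = (kernel of ∂_k) / (image of ∂_{k+1}):

  H_0: rank C_0 − rank ∂_1 = 5 − 4 = 1, and the invariant factors of ∂_1 are all 1, so H_0 ≅ Z.
  H_1: rank ker ∂_1 − rank ∂_2 = (10 − 4) − 5 = 1, and the invariant factors of ∂_2 are all 1, so H_1 ≅ Z.
  H_2: rank ker ∂_2 − rank ∂_3 = (5 − 5) − 0 = 0, and there is no ∂_3, so H_2 ≅ 0.

As a check, the Euler characteristic is 5 − 10 + 5 = 0, which agrees with 1 − 1 + 0 = 0.
(K is a triangulation of the Möbius band.)

H_0 ≅ Z,  H_1 ≅ Z,  H_2 = 0.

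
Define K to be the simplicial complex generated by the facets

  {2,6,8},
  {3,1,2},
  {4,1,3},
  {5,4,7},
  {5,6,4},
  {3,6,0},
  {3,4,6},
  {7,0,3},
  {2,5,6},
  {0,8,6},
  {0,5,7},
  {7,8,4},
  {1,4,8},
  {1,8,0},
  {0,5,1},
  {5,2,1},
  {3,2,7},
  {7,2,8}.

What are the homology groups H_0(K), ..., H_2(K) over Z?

Order the vertices as 0 < 1 < 2 < 3 < 4 < 5 < 6 < 7 < 8. Listing each simplex with vertices in this order, K has dimension 2 with simplices:

  0-simplices (9): [0], [1], [2], [3], [4], [5], [6], [7], [8]
  1-simplices (27): (27 of them)
  2-simplices (18): [0,1,5], [0,1,8], [0,3,6], [0,3,7], [0,5,7], [0,6,8], [1,2,3], [1,2,5], [1,3,4], [1,4,8], [2,3,7], [2,5,6], [2,6,8], [2,7,8], [3,4,6], [4,5,6], [4,5,7], [4,7,8]

so the chain groups are C_0 ≅ Z^9, C_1 ≅ Z^27, C_2 ≅ Z^18.

∂_1: C_1 → C_0 sends each edge [p,q] (with p < q) to q − p. For instance
  ∂[3,7] = [7] − [3].
This gives a 9×27 integer matrix of rank 8; reducing to Smith normal form yields diagonal entries (1,1,1,1,1,1,1,1).

The boundary map ∂_2: C_2 → C_1 maps a triangle to the signed sum of its edges. For instance
  ∂[1,3,4] = [3,4] − [1,4] + [1,3],
  ∂[0,1,5] = [1,5] − [0,5] + [0,1].
The 27×18 boundary matrix has rank 17 and Smith normal form diag(1,1,1,1,1,1,1,1,1,1,1,1,1,1,1,1,1).

Now H_k = ker ∂_k / im ∂_{k+1}, so:

  H_0: rank C_0 − rank ∂_1 = 9 − 8 = 1, and the invariant factors of ∂_1 are all 1, so H_0 ≅ Z.
  H_1: rank ker ∂_1 − rank ∂_2 = (27 − 8) − 17 = 2, and the invariant factors of ∂_2 are all 1, so H_1 ≅ Z^2.
  H_2: rank ker ∂_2 − rank ∂_3 = (18 − 17) − 0 = 1, and there is no ∂_3, so H_2 ≅ Z.

As a check, the Euler characteristic is 9 − 27 + 18 = 0, which agrees with 1 − 2 + 1 = 0.
(K is a triangulation of the torus T^2.)

H_0 ≅ Z,  H_1 ≅ Z^2,  H_2 ≅ Z.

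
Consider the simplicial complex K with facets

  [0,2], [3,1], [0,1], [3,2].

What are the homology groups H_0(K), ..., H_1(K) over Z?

H_0 ≅ Z,  H_1 ≅ Z.

Order the vertices as 0 < 1 < 2 < 3. Listing each simplex with vertices in this order, K has dimension 1 with simplices:

  0-simplices (4): [0], [1], [2], [3]
  1-simplices (4): [0,1], [0,2], [1,3], [2,3]

so the chain groups are C_0 ≅ Z^4, C_1 ≅ Z^4.

∂_1: C_1 → C_0 sends each edge [p,q] (with p < q) to q − p. For instance
  ∂[2,3] = [3] − [2].
As a 4×4 matrix over Z this has rank 3, with invariant factors (1,1,1).

Computing H_k = (kernel of ∂_k) / (image of ∂_{k+1}):

  H_0: rank C_0 − rank ∂_1 = 4 − 3 = 1, and the invariant factors of ∂_1 are all 1, so H_0 ≅ Z.
  H_1: rank ker ∂_1 − rank ∂_2 = (4 − 3) − 0 = 1, and there is no ∂_2, so H_1 ≅ Z.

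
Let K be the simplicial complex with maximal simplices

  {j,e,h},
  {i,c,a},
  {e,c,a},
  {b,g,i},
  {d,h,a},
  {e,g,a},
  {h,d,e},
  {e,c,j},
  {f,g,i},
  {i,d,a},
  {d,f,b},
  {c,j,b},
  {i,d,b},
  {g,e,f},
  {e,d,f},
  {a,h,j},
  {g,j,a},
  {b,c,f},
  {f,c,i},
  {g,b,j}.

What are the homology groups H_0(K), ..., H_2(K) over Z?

K has 10 vertices, 30 edges, 20 triangles.
rank ∂_0 = 0, rank ∂_1 = 9 ⇒ b_0 = 10 − 0 − 9 = 1; all invariant factors of ∂_1 are 1 so no torsion. So H_0 = Z.
rank ∂_1 = 9, rank ∂_2 = 20 ⇒ b_1 = 30 − 9 − 20 = 1; ∂_2 has invariant factor(s) [2] giving torsion. So H_1 = Z ⊕ Z/2.
rank ∂_2 = 20, rank ∂_3 = 0 ⇒ b_2 = 20 − 20 − 0 = 0. So H_2 = 0.

H_0 = Z,  H_1 = Z ⊕ Z/2,  H_2 = 0.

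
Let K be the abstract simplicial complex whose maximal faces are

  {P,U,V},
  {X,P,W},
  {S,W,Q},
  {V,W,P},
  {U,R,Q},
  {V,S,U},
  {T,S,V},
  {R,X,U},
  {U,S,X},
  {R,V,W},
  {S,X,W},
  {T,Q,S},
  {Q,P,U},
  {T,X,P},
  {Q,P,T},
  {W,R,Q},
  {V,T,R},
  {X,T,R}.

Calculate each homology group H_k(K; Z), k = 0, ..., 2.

H_0 ≅ Z,  H_1 ≅ Z^2,  H_2 ≅ Z.

Fix the vertex order P < Q < R < S < T < U < V < W < X and write every simplex with vertices in increasing order. Then dim K = 2 and the simplices of K are:

  0-simplices (9): P, Q, R, S, T, U, V, W, X
  1-simplices (27): PQ, PT, PU, PV, PW, PX, QR, QS, QT, QU, QW, RT, RU, RV, RW, RX, ST, SU, SV, SW, SX, TV, TX, UV, UX, VW, WX
  2-simplices (18): PQT, PQU, PTX, PUV, PVW, PWX, QRU, QRW, QST, QSW, RTV, RTX, RUX, RVW, STV, SUV, SUX, SWX

so the chain groups are C_0 ≅ Z^9, C_1 ≅ Z^27, C_2 ≅ Z^18.

∂_1: C_1 → C_0 is given by ∂[p,q] = [q] − [p].
The resulting 9×27 matrix has rank 8, and its Smith normal form has invariant factors (1,1,1,1,1,1,1,1).

The boundary map ∂_2: C_2 → C_1 maps a triangle to the signed sum of its edges. For instance
  ∂PTX = TX − PX + PT,
  ∂SUX = UX − SX + SU.
As a 27×18 matrix over Z this has rank 17, with invariant factors (1,1,1,1,1,1,1,1,1,1,1,1,1,1,1,1,1).

Reading off H_k = ker ∂_k / im ∂_{k+1}:

  H_0: rank C_0 − rank ∂_1 = 9 − 8 = 1, and the invariant factors of ∂_1 are all 1, so H_0 ≅ Z.
  H_1: rank ker ∂_1 − rank ∂_2 = (27 − 8) − 17 = 2, and the invariant factors of ∂_2 are all 1, so H_1 ≅ Z^2.
  H_2: rank ker ∂_2 − rank ∂_3 = (18 − 17) − 0 = 1, and there is no ∂_3, so H_2 ≅ Z.

(K is a triangulation of the torus T^2.)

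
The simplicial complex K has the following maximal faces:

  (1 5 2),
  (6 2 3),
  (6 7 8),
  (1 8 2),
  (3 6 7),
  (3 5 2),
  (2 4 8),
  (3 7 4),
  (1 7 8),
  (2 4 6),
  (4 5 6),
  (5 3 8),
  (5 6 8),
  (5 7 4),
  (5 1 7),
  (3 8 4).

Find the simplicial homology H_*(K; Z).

H_0 = Z,  H_1 = Z^2,  H_2 = Z.

Order the vertices as 1 < 2 < 3 < 4 < 5 < 6 < 7 < 8. Listing each simplex with vertices in this order, K has dimension 2 with simplices:

  0-simplices (8): [1], [2], [3], [4], [5], [6], [7], [8]
  1-simplices (24): (24 of them)
  2-simplices (16): [1,2,5], [1,2,8], [1,5,7], [1,7,8], [2,3,5], [2,3,6], [2,4,6], [2,4,8], [3,4,7], [3,4,8], [3,5,8], [3,6,7], [4,5,6], [4,5,7], [5,6,8], [6,7,8]

so the chain groups are C_0 ≅ Z^8, C_1 ≅ Z^24, C_2 ≅ Z^16.

Boundary ∂_1: C_1 → C_0 is given by ∂[p,q] = [q] − [p]. For instance
  ∂[3,7] = [7] − [3].
This gives a 8×24 integer matrix of rank 7; reducing to Smith normal form yields diagonal entries (1,1,1,1,1,1,1).

The boundary map ∂_2: C_2 → C_1 acts by ∂[p,q,r] = [q,r] − [p,r] + [p,q]. For instance
  ∂[2,3,5] = [3,5] − [2,5] + [2,3],
  ∂[1,2,5] = [2,5] − [1,5] + [1,2].
As a 24×16 matrix over Z this has rank 15, with invariant factors (1,1,1,1,1,1,1,1,1,1,1,1,1,1,1).

Reading off H_k = ker ∂_k / im ∂_{k+1}:

  H_0: rank C_0 − rank ∂_1 = 8 − 7 = 1, and the invariant factors of ∂_1 are all 1, so H_0 = Z.
  H_1: rank ker ∂_1 − rank ∂_2 = (24 − 7) − 15 = 2, and the invariant factors of ∂_2 are all 1, so H_1 = Z^2.
  H_2: rank ker ∂_2 − rank ∂_3 = (16 − 15) − 0 = 1, and there is no ∂_3, so H_2 = Z.

(K is a triangulation of the torus T^2.)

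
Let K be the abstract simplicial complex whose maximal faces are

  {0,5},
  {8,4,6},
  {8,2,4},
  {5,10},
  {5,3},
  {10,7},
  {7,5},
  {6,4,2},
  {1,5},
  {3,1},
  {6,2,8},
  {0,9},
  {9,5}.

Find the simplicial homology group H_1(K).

Fix the vertex order 0 < 1 < 2 < 3 < 4 < 5 < 6 < 7 < 8 < 9 < 10 and write every simplex with vertices in increasing order. Then dim K = 2 and the simplices of K are:

  0-simplices (11): [0], [1], [2], [3], [4], [5], [6], [7], [8], [9], [10]
  1-simplices (15): [0,5], [0,9], [1,3], [1,5], [2,4], [2,6], [2,8], [3,5], [4,6], [4,8], [5,7], [5,9], [5,10], [6,8], [7,10]
  2-simplices (4): [2,4,6], [2,4,8], [2,6,8], [4,6,8]

Hence C_0 ≅ Z^11, C_1 ≅ Z^15, C_2 ≅ Z^4.

Boundary ∂_1: C_1 → C_0 is given by ∂[p,q] = [q] − [p].
This gives a 11×15 integer matrix of rank 9; reducing to Smith normal form yields diagonal entries (1,1,1,1,1,1,1,1,1).

Boundary ∂_2: C_2 → C_1 sends each 2-simplex [p,q,r] to [q,r] − [p,r] + [p,q]. For instance
  ∂[2,6,8] = [6,8] − [2,8] + [2,6],
  ∂[4,6,8] = [6,8] − [4,8] + [4,6].
As a 15×4 matrix over Z this has rank 3, with invariant factors (1,1,1).

Now H_k = ker ∂_k / im ∂_{k+1}, so:

  H_1: rank ker ∂_1 − rank ∂_2 = (15 − 9) − 3 = 3, and the invariant factors of ∂_2 are all 1, so H_1 ≅ Z^3.

H_1 ≅ Z^3.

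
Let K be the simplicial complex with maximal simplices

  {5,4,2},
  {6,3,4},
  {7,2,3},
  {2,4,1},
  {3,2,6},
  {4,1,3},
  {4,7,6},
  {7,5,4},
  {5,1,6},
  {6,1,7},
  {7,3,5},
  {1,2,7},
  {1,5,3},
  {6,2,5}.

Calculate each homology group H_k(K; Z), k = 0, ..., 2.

Fix the vertex order 1 < 2 < 3 < 4 < 5 < 6 < 7 and write every simplex with vertices in increasing order. Then dim K = 2 and the simplices of K are:

  0-simplices (7): [1], [2], [3], [4], [5], [6], [7]
  1-simplices (21): [1,2], [1,3], [1,4], [1,5], [1,6], [1,7], [2,3], [2,4], [2,5], [2,6], [2,7], [3,4], [3,5], [3,6], [3,7], [4,5], [4,6], [4,7], [5,6], [5,7], [6,7]
  2-simplices (14): [1,2,4], [1,2,7], [1,3,4], [1,3,5], [1,5,6], [1,6,7], [2,3,6], [2,3,7], [2,4,5], [2,5,6], [3,4,6], [3,5,7], [4,5,7], [4,6,7]

Hence C_0 ≅ Z^7, C_1 ≅ Z^21, C_2 ≅ Z^14.

The boundary map ∂_1: C_1 → C_0 sends each edge [p,q] (with p < q) to q − p.
The 7×21 boundary matrix has rank 6 and Smith normal form diag(1,1,1,1,1,1).

∂_2: C_2 → C_1 sends each 2-simplex [p,q,r] to [q,r] − [p,r] + [p,q]. For instance
  ∂[1,6,7] = [6,7] − [1,7] + [1,6],
  ∂[1,2,7] = [2,7] − [1,7] + [1,2].
The 21×14 boundary matrix has rank 13 and Smith normal form diag(1,1,1,1,1,1,1,1,1,1,1,1,1).

From H_k ≅ ker(∂_k) / im(∂_{k+1}) we obtain:

  H_0: rank C_0 − rank ∂_1 = 7 − 6 = 1, and the invariant factors of ∂_1 are all 1, so H_0 = Z.
  H_1: rank ker ∂_1 − rank ∂_2 = (21 − 6) − 13 = 2, and the invariant factors of ∂_2 are all 1, so H_1 = Z^2.
  H_2: rank ker ∂_2 − rank ∂_3 = (14 − 13) − 0 = 1, and there is no ∂_3, so H_2 = Z.

(K is a triangulation of the torus T^2.)

H_0 = Z,  H_1 = Z^2,  H_2 = Z.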